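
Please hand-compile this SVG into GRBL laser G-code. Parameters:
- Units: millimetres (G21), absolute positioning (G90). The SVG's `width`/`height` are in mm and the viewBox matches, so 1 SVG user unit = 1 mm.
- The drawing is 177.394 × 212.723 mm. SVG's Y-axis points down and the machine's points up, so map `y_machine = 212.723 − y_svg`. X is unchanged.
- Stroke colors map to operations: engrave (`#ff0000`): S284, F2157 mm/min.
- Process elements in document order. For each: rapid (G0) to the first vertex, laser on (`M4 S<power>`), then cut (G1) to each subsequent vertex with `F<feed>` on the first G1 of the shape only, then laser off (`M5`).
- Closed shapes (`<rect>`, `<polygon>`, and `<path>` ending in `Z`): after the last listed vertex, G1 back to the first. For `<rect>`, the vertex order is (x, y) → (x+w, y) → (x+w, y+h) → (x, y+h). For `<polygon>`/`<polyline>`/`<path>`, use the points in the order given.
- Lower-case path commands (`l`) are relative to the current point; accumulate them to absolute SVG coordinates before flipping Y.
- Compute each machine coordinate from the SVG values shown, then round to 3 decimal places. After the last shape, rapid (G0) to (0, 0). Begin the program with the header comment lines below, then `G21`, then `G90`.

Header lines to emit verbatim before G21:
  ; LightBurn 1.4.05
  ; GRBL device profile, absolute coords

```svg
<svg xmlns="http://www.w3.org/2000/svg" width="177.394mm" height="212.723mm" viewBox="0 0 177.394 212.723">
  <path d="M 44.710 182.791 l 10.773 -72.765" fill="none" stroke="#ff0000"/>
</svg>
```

; LightBurn 1.4.05
; GRBL device profile, absolute coords
G21
G90
G0 X44.710 Y29.932
M4 S284
G1 X55.483 Y102.697 F2157
M5
G0 X0.000 Y0.000

1 u = 1 mm; y_m = 212.723 − y.

[1] `<path>` line segment, #ff0000→engrave S284 F2157: (44.710,29.932) → (55.483,102.697)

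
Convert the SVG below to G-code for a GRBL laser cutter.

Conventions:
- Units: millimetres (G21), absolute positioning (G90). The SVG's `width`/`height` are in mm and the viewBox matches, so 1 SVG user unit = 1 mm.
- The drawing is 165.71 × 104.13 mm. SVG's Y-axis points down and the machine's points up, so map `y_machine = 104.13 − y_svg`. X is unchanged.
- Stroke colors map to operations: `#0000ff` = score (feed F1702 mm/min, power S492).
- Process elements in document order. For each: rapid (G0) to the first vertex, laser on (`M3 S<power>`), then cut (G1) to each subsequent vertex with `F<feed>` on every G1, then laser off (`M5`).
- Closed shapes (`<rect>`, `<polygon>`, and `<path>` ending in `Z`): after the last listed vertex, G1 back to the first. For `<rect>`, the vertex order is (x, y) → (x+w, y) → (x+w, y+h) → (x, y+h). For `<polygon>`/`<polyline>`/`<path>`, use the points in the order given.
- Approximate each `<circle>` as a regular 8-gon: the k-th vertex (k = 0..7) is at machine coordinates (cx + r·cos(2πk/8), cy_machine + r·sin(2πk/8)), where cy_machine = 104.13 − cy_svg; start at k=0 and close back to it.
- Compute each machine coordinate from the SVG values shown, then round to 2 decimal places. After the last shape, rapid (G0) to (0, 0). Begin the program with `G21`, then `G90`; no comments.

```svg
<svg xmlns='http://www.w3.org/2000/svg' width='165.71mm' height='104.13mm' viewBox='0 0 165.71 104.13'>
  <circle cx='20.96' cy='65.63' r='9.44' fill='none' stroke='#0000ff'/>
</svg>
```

viewBox `0 0 165.71 104.13` with mm width/height → 1 unit = 1 mm. Flip: y_m = 104.13 − y_svg.

**Shape 1** — `<circle>` circle, stroke `#0000ff` → score (S492, F1702). Machine vertices: (30.40,38.50) → (27.64,45.18) → (20.96,47.94) → (14.28,45.18) → (11.52,38.50) → (14.28,31.82) → (20.96,29.06) → (27.64,31.82) → (30.40,38.50). Closed: final G1 returns to the first vertex.

G21
G90
G0 X30.40 Y38.50
M3 S492
G1 X27.64 Y45.18 F1702
G1 X20.96 Y47.94 F1702
G1 X14.28 Y45.18 F1702
G1 X11.52 Y38.50 F1702
G1 X14.28 Y31.82 F1702
G1 X20.96 Y29.06 F1702
G1 X27.64 Y31.82 F1702
G1 X30.40 Y38.50 F1702
M5
G0 X0.00 Y0.00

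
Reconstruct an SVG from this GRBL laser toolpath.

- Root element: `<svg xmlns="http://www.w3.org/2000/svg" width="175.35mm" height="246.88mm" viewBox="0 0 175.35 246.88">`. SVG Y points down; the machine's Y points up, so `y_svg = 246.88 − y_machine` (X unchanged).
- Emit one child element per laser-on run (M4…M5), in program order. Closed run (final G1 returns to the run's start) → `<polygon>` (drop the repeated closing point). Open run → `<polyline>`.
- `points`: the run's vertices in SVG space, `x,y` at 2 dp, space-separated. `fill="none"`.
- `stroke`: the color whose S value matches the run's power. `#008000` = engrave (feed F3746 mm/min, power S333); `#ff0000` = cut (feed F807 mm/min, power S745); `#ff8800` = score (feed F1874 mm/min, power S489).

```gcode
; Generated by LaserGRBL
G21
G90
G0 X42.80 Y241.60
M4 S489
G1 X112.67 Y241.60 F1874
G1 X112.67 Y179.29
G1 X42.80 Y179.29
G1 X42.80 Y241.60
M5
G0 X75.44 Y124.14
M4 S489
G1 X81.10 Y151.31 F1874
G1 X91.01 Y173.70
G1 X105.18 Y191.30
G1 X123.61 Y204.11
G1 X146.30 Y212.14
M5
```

<svg xmlns="http://www.w3.org/2000/svg" width="175.35mm" height="246.88mm" viewBox="0 0 175.35 246.88">
  <polygon points="42.80,5.28 112.67,5.28 112.67,67.59 42.80,67.59" fill="none" stroke="#ff8800"/>
  <polyline points="75.44,122.74 81.10,95.57 91.01,73.18 105.18,55.58 123.61,42.77 146.30,34.74" fill="none" stroke="#ff8800"/>
</svg>

Each laser-on run becomes one SVG element. Flip Y back into SVG space with y_svg = 246.88 − y_machine. Every run uses S489, so all elements get stroke `#ff8800` (score).

Run 1: The run returns to its start, so emit a `<polygon>` with points (Y-flipped): 42.80,5.28 112.67,5.28 112.67,67.59 42.80,67.59.

Run 2: The run is open, so emit a `<polyline>` with points (Y-flipped): 75.44,122.74 81.10,95.57 91.01,73.18 105.18,55.58 123.61,42.77 146.30,34.74.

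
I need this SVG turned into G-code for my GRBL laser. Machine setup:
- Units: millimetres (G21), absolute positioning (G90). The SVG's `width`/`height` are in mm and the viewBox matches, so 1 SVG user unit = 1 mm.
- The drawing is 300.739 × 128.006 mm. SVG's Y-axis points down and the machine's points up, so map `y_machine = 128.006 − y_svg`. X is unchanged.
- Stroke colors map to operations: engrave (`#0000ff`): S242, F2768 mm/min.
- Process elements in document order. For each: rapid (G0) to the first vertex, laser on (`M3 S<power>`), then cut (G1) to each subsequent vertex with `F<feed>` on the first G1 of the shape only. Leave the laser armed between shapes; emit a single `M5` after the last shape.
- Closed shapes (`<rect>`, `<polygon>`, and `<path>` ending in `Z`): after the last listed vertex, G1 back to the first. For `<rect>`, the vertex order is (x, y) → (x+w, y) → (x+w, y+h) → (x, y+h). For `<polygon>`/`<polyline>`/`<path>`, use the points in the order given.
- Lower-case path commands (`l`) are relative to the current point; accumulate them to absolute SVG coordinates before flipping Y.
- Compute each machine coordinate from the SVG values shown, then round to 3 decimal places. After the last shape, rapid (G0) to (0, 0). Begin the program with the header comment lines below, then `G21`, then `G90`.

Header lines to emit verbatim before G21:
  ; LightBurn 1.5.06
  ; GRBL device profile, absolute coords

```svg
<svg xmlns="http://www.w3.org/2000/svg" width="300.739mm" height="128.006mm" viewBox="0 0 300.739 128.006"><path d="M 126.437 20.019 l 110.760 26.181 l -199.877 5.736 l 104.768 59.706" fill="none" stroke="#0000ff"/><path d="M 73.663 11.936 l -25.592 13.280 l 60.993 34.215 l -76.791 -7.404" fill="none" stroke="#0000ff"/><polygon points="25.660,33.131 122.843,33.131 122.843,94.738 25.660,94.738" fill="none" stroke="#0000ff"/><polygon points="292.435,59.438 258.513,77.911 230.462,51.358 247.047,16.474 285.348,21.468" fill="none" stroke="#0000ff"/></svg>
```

; LightBurn 1.5.06
; GRBL device profile, absolute coords
G21
G90
G0 X126.437 Y107.987
M3 S242
G1 X237.197 Y81.806 F2768
G1 X37.320 Y76.070
G1 X142.088 Y16.364
G0 X73.663 Y116.070
M3 S242
G1 X48.071 Y102.790 F2768
G1 X109.064 Y68.575
G1 X32.273 Y75.979
G0 X25.660 Y94.875
M3 S242
G1 X122.843 Y94.875 F2768
G1 X122.843 Y33.268
G1 X25.660 Y33.268
G1 X25.660 Y94.875
G0 X292.435 Y68.568
M3 S242
G1 X258.513 Y50.095 F2768
G1 X230.462 Y76.648
G1 X247.047 Y111.532
G1 X285.348 Y106.538
G1 X292.435 Y68.568
M5
G0 X0.000 Y0.000

1 u = 1 mm; y_m = 128.006 − y.

[1] `<path>` open polyline, #0000ff→engrave S242 F2768: (126.437,107.987) → (237.197,81.806) → (37.320,76.070) → (142.088,16.364)

[2] `<path>` open polyline, #0000ff→engrave S242 F2768: (73.663,116.070) → (48.071,102.790) → (109.064,68.575) → (32.273,75.979)

[3] `<polygon>` rectangle, #0000ff→engrave S242 F2768: (25.660,94.875) → (122.843,94.875) → (122.843,33.268) → (25.660,33.268) → (25.660,94.875) (closed)

[4] `<polygon>` regular polygon, #0000ff→engrave S242 F2768: (292.435,68.568) → (258.513,50.095) → (230.462,76.648) → (247.047,111.532) → (285.348,106.538) → (292.435,68.568) (closed)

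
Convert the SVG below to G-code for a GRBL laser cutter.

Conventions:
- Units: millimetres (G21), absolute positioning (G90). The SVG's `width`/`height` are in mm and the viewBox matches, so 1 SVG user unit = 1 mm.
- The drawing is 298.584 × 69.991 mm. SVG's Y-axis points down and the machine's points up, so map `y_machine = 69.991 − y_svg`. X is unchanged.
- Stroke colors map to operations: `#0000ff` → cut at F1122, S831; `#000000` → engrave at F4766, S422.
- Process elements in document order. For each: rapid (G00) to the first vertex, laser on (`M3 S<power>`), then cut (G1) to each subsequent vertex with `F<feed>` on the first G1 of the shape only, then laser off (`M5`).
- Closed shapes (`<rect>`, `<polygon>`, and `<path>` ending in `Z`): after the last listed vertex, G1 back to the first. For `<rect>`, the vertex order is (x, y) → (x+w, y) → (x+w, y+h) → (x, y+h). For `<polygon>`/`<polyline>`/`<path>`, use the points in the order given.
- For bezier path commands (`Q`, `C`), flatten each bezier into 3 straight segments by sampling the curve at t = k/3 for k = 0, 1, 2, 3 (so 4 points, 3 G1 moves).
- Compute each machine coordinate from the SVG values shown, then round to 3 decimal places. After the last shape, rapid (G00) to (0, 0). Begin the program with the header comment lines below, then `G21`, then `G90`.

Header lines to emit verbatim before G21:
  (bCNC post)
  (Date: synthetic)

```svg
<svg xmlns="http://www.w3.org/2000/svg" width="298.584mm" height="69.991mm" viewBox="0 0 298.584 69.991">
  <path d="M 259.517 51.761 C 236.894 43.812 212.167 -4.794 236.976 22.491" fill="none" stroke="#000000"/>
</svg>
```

1 u = 1 mm; y_m = 69.991 − y.

[1] `<path>` cubic bezier, #000000→engrave S422 F4766: (259.517,18.230) → (238.105,35.415) → (226.766,53.805) → (236.976,47.500)

(bCNC post)
(Date: synthetic)
G21
G90
G00 X259.517 Y18.230
M3 S422
G1 X238.105 Y35.415 F4766
G1 X226.766 Y53.805
G1 X236.976 Y47.500
M5
G00 X0.000 Y0.000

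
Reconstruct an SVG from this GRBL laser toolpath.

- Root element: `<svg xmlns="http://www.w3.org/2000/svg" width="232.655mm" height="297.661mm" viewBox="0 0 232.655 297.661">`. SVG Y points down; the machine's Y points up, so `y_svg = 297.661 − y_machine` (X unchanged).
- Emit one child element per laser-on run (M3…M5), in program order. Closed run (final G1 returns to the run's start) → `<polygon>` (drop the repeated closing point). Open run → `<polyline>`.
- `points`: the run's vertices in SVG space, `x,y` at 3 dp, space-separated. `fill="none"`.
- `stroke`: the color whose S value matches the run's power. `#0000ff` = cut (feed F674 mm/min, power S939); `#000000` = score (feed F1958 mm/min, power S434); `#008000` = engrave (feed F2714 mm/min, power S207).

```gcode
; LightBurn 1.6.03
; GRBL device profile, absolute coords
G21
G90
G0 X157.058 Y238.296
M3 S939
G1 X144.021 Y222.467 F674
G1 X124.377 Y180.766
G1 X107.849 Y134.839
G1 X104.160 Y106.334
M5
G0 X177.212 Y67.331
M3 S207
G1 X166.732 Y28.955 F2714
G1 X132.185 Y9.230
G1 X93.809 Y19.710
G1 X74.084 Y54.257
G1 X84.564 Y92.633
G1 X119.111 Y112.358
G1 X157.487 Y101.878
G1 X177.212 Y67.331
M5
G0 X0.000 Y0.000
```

<svg xmlns="http://www.w3.org/2000/svg" width="232.655mm" height="297.661mm" viewBox="0 0 232.655 297.661">
  <polyline points="157.058,59.365 144.021,75.194 124.377,116.895 107.849,162.822 104.160,191.327" fill="none" stroke="#0000ff"/>
  <polygon points="177.212,230.330 166.732,268.706 132.185,288.431 93.809,277.951 74.084,243.404 84.564,205.028 119.111,185.303 157.487,195.783" fill="none" stroke="#008000"/>
</svg>

Each laser-on run becomes one SVG element. Flip Y back into SVG space with y_svg = 297.661 − y_machine.

Run 1: the run's S939 means `#0000ff` (cut). The run is open, so emit a `<polyline>` with points (Y-flipped): 157.058,59.365 144.021,75.194 124.377,116.895 107.849,162.822 104.160,191.327.

Run 2: the run's S207 means `#008000` (engrave). The run returns to its start, so emit a `<polygon>` with points (Y-flipped): 177.212,230.330 166.732,268.706 132.185,288.431 93.809,277.951 74.084,243.404 84.564,205.028 119.111,185.303 157.487,195.783.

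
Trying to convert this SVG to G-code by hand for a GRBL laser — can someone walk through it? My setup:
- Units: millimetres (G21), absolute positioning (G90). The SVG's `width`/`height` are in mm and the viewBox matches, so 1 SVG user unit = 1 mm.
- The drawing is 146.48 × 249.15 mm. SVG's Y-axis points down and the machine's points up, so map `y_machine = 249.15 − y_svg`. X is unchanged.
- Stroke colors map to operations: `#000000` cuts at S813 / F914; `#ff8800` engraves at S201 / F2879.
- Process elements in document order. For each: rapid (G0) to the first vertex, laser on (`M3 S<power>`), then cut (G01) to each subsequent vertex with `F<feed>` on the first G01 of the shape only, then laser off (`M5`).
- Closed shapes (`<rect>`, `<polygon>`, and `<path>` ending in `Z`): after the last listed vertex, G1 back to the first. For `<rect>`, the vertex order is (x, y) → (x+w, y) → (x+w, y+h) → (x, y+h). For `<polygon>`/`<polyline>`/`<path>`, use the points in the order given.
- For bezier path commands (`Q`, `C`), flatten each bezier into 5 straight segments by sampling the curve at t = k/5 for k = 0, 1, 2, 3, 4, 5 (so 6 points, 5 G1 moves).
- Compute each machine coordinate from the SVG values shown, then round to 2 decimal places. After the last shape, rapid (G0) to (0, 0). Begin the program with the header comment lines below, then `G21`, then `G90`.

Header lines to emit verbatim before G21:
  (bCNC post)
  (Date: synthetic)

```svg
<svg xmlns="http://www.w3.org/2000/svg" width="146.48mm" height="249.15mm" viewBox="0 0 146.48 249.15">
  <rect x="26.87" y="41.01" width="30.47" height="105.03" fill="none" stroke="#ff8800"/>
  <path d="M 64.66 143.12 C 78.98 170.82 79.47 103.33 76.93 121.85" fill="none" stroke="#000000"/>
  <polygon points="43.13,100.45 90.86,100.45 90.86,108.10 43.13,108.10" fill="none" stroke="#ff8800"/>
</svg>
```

(bCNC post)
(Date: synthetic)
G21
G90
G0 X26.87 Y208.14
M3 S201
G01 X57.34 Y208.14 F2879
G01 X57.34 Y103.11
G01 X26.87 Y103.11
G01 X26.87 Y208.14
M5
G0 X64.66 Y106.03
M3 S813
G01 X71.68 Y99.38 F914
G01 X75.90 Y106.88
G01 X77.83 Y119.84
G01 X78.00 Y129.54
G01 X76.93 Y127.30
M5
G0 X43.13 Y148.70
M3 S201
G01 X90.86 Y148.70 F2879
G01 X90.86 Y141.05
G01 X43.13 Y141.05
G01 X43.13 Y148.70
M5
G0 X0.00 Y0.00

viewBox `0 0 146.48 249.15` with mm width/height → 1 unit = 1 mm. Flip: y_m = 249.15 − y_svg.

**Shape 1** — `<rect>` rectangle, stroke `#ff8800` → engrave (S201, F2879). Machine vertices: (26.87,208.14) → (57.34,208.14) → (57.34,103.11) → (26.87,103.11) → (26.87,208.14). Closed: final G1 returns to the first vertex.

**Shape 2** — `<path>` cubic bezier, stroke `#000000` → cut (S813, F914). Control points (SVG): P0=(64.66,143.12), P1=(78.98,170.82), P2=(79.47,103.33), P3=(76.93,121.85); sampled at t=k/5. Machine vertices: (64.66,106.03) → (71.68,99.38) → (75.90,106.88) → (77.83,119.84) → (78.00,129.54) → (76.93,127.30). Open path.

**Shape 3** — `<polygon>` rectangle, stroke `#ff8800` → engrave (S201, F2879). Machine vertices: (43.13,148.70) → (90.86,148.70) → (90.86,141.05) → (43.13,141.05) → (43.13,148.70). Closed: final G1 returns to the first vertex.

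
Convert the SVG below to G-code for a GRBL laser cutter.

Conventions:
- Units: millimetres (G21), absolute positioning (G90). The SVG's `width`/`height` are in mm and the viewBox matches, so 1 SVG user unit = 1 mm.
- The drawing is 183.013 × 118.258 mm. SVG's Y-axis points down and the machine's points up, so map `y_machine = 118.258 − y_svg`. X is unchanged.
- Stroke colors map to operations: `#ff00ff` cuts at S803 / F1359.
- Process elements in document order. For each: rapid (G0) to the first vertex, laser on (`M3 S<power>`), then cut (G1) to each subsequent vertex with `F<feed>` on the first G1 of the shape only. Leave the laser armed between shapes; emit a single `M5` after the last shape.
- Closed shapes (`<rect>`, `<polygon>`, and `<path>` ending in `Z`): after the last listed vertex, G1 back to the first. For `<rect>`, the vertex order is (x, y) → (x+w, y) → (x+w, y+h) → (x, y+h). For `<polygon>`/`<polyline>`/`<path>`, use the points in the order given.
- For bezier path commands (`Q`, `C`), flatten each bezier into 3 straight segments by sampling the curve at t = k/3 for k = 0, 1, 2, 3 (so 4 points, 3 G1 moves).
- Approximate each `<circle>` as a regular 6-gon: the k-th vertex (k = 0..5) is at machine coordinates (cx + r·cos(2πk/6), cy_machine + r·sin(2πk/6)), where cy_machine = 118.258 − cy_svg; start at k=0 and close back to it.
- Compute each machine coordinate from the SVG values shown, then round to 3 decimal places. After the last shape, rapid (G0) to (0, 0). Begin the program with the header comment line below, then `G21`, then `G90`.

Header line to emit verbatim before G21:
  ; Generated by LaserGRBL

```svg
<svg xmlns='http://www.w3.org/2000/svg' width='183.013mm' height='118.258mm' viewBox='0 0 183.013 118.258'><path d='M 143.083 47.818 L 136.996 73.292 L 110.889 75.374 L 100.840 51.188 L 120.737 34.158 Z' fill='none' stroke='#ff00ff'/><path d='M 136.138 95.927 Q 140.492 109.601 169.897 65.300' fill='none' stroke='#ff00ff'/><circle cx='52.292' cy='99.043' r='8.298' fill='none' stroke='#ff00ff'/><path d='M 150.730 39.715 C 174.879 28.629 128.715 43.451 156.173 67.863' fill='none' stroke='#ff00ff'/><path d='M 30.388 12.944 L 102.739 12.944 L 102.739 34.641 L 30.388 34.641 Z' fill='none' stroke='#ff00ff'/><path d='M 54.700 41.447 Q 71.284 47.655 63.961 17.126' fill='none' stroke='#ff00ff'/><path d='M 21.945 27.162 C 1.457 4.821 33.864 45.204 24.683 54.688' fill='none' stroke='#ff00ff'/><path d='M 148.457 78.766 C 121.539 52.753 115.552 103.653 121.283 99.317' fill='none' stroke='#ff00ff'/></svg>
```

viewBox `0 0 183.013 118.258` with mm width/height → 1 unit = 1 mm. Flip: y_m = 118.258 − y_svg.

**Shape 1** — `<path>` regular polygon, stroke `#ff00ff` → cut (S803, F1359). Machine vertices: (143.083,70.440) → (136.996,44.966) → (110.889,42.884) → (100.840,67.070) → (120.737,84.100) → (143.083,70.440). Closed: final G1 returns to the first vertex.

**Shape 2** — `<path>` quadratic bezier, stroke `#ff00ff` → cut (S803, F1359). Control points (SVG): P0=(136.138,95.927), P1=(140.492,109.601), P2=(169.897,65.300); sampled at t=k/3. Machine vertices: (136.138,22.331) → (141.824,19.657) → (153.077,29.866) → (169.897,52.958). Open path.

**Shape 3** — `<circle>` circle, stroke `#ff00ff` → cut (S803, F1359). Machine vertices: (60.590,19.215) → (56.441,26.401) → (48.143,26.401) → (43.994,19.215) → (48.143,12.029) → (56.441,12.029) → (60.590,19.215). Closed: final G1 returns to the first vertex.

**Shape 4** — `<path>` cubic bezier, stroke `#ff00ff` → cut (S803, F1359). Control points (SVG): P0=(150.730,39.715), P1=(174.879,28.629), P2=(128.715,43.451), P3=(156.173,67.863); sampled at t=k/3. Machine vertices: (150.730,78.543) → (156.772,81.597) → (147.925,71.006) → (156.173,50.395). Open path.

**Shape 5** — `<path>` rectangle, stroke `#ff00ff` → cut (S803, F1359). Machine vertices: (30.388,105.314) → (102.739,105.314) → (102.739,83.617) → (30.388,83.617) → (30.388,105.314). Closed: final G1 returns to the first vertex.

**Shape 6** — `<path>` quadratic bezier, stroke `#ff00ff` → cut (S803, F1359). Control points (SVG): P0=(54.700,41.447), P1=(71.284,47.655), P2=(63.961,17.126); sampled at t=k/3. Machine vertices: (54.700,76.811) → (63.100,76.754) → (66.187,84.861) → (63.961,101.132). Open path.

**Shape 7** — `<path>` cubic bezier, stroke `#ff00ff` → cut (S803, F1359). Control points (SVG): P0=(21.945,27.162), P1=(1.457,4.821), P2=(33.864,45.204), P3=(24.683,54.688); sampled at t=k/3. Machine vertices: (21.945,91.096) → (15.589,95.997) → (23.501,79.886) → (24.683,63.570). Open path.

**Shape 8** — `<path>` cubic bezier, stroke `#ff00ff` → cut (S803, F1359). Control points (SVG): P0=(148.457,78.766), P1=(121.539,52.753), P2=(115.552,103.653), P3=(121.283,99.317); sampled at t=k/3. Machine vertices: (148.457,39.492) → (128.175,44.762) → (119.799,28.123) → (121.283,18.941). Open path.

; Generated by LaserGRBL
G21
G90
G0 X143.083 Y70.440
M3 S803
G1 X136.996 Y44.966 F1359
G1 X110.889 Y42.884
G1 X100.840 Y67.070
G1 X120.737 Y84.100
G1 X143.083 Y70.440
G0 X136.138 Y22.331
M3 S803
G1 X141.824 Y19.657 F1359
G1 X153.077 Y29.866
G1 X169.897 Y52.958
G0 X60.590 Y19.215
M3 S803
G1 X56.441 Y26.401 F1359
G1 X48.143 Y26.401
G1 X43.994 Y19.215
G1 X48.143 Y12.029
G1 X56.441 Y12.029
G1 X60.590 Y19.215
G0 X150.730 Y78.543
M3 S803
G1 X156.772 Y81.597 F1359
G1 X147.925 Y71.006
G1 X156.173 Y50.395
G0 X30.388 Y105.314
M3 S803
G1 X102.739 Y105.314 F1359
G1 X102.739 Y83.617
G1 X30.388 Y83.617
G1 X30.388 Y105.314
G0 X54.700 Y76.811
M3 S803
G1 X63.100 Y76.754 F1359
G1 X66.187 Y84.861
G1 X63.961 Y101.132
G0 X21.945 Y91.096
M3 S803
G1 X15.589 Y95.997 F1359
G1 X23.501 Y79.886
G1 X24.683 Y63.570
G0 X148.457 Y39.492
M3 S803
G1 X128.175 Y44.762 F1359
G1 X119.799 Y28.123
G1 X121.283 Y18.941
M5
G0 X0.000 Y0.000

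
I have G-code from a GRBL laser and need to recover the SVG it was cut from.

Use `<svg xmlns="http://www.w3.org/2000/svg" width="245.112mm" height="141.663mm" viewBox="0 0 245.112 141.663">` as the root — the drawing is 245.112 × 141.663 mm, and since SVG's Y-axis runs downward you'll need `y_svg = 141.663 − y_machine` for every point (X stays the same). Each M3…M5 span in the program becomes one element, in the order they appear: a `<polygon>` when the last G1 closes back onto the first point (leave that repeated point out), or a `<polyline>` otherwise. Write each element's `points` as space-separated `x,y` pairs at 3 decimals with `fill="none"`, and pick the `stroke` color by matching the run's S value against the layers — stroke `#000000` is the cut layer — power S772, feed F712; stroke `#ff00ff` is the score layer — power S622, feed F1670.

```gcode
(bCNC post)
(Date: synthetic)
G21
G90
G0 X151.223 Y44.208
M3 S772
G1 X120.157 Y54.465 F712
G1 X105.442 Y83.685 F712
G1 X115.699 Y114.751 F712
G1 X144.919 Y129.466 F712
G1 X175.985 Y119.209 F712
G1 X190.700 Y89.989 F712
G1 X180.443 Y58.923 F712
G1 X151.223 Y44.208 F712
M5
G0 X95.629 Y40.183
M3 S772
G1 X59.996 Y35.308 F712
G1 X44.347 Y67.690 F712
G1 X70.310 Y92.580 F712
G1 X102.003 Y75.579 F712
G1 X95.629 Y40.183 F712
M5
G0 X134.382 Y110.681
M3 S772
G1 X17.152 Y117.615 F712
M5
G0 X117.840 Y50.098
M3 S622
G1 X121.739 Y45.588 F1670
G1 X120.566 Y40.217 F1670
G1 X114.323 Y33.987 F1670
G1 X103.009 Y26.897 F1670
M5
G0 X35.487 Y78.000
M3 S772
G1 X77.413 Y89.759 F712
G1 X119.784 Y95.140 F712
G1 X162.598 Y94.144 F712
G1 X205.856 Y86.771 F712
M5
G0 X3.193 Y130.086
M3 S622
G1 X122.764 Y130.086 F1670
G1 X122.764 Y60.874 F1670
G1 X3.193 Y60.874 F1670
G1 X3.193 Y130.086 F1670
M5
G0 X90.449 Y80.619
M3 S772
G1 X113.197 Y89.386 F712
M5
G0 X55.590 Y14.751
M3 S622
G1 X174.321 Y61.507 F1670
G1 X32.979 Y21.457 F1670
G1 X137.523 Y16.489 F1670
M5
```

<svg xmlns="http://www.w3.org/2000/svg" width="245.112mm" height="141.663mm" viewBox="0 0 245.112 141.663">
  <polygon points="151.223,97.455 120.157,87.198 105.442,57.978 115.699,26.912 144.919,12.197 175.985,22.454 190.700,51.674 180.443,82.740" fill="none" stroke="#000000"/>
  <polygon points="95.629,101.480 59.996,106.355 44.347,73.973 70.310,49.083 102.003,66.084" fill="none" stroke="#000000"/>
  <polyline points="134.382,30.982 17.152,24.048" fill="none" stroke="#000000"/>
  <polyline points="117.840,91.565 121.739,96.075 120.566,101.446 114.323,107.676 103.009,114.766" fill="none" stroke="#ff00ff"/>
  <polyline points="35.487,63.663 77.413,51.904 119.784,46.523 162.598,47.519 205.856,54.892" fill="none" stroke="#000000"/>
  <polygon points="3.193,11.577 122.764,11.577 122.764,80.789 3.193,80.789" fill="none" stroke="#ff00ff"/>
  <polyline points="90.449,61.044 113.197,52.277" fill="none" stroke="#000000"/>
  <polyline points="55.590,126.912 174.321,80.156 32.979,120.206 137.523,125.174" fill="none" stroke="#ff00ff"/>
</svg>

y_svg = 141.663 − y_m.

[1] S772→`#000000` (cut); closed run; points: 151.223,97.455 120.157,87.198 105.442,57.978 115.699,26.912 144.919,12.197 175.985,22.454 190.700,51.674 180.443,82.740

[2] S772→`#000000` (cut); closed run; points: 95.629,101.480 59.996,106.355 44.347,73.973 70.310,49.083 102.003,66.084

[3] S772→`#000000` (cut); open run; points: 134.382,30.982 17.152,24.048

[4] S622→`#ff00ff` (score); open run; points: 117.840,91.565 121.739,96.075 120.566,101.446 114.323,107.676 103.009,114.766

[5] S772→`#000000` (cut); open run; points: 35.487,63.663 77.413,51.904 119.784,46.523 162.598,47.519 205.856,54.892

[6] S622→`#ff00ff` (score); closed run; points: 3.193,11.577 122.764,11.577 122.764,80.789 3.193,80.789

[7] S772→`#000000` (cut); open run; points: 90.449,61.044 113.197,52.277

[8] S622→`#ff00ff` (score); open run; points: 55.590,126.912 174.321,80.156 32.979,120.206 137.523,125.174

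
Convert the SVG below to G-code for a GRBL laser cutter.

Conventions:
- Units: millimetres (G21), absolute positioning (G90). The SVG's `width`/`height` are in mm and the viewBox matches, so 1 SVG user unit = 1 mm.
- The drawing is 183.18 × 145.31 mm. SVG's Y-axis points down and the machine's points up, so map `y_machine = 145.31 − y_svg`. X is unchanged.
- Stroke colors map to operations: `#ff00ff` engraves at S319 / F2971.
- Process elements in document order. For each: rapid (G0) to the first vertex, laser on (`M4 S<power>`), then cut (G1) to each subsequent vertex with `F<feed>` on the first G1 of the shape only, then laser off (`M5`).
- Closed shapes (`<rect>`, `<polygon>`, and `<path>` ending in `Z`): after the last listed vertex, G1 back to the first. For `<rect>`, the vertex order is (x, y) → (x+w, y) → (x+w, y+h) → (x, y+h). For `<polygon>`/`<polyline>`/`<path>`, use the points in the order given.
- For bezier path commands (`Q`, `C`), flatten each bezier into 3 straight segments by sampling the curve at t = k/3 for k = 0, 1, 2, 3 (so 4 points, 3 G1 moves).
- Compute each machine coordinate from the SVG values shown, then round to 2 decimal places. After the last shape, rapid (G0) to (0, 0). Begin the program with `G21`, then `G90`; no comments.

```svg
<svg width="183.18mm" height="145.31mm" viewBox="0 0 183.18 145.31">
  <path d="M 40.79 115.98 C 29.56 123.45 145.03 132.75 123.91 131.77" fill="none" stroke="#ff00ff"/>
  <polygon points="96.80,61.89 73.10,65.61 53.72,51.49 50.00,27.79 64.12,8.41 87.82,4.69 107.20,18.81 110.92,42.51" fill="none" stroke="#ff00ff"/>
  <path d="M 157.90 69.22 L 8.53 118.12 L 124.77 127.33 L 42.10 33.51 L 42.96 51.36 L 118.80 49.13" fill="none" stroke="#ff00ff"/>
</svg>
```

G21
G90
G0 X40.79 Y29.33
M4 S319
G1 X62.04 Y21.70 F2971
G1 X109.25 Y15.54
G1 X123.91 Y13.54
M5
G0 X96.80 Y83.42
M4 S319
G1 X73.10 Y79.70 F2971
G1 X53.72 Y93.82
G1 X50.00 Y117.52
G1 X64.12 Y136.90
G1 X87.82 Y140.62
G1 X107.20 Y126.50
G1 X110.92 Y102.80
G1 X96.80 Y83.42
M5
G0 X157.90 Y76.09
M4 S319
G1 X8.53 Y27.19 F2971
G1 X124.77 Y17.98
G1 X42.10 Y111.80
G1 X42.96 Y93.95
G1 X118.80 Y96.18
M5
G0 X0.00 Y0.00

viewBox `0 0 183.18 145.31` with mm width/height → 1 unit = 1 mm. Flip: y_m = 145.31 − y_svg.

**Shape 1** — `<path>` cubic bezier, stroke `#ff00ff` → engrave (S319, F2971). Control points (SVG): P0=(40.79,115.98), P1=(29.56,123.45), P2=(145.03,132.75), P3=(123.91,131.77); sampled at t=k/3. Machine vertices: (40.79,29.33) → (62.04,21.70) → (109.25,15.54) → (123.91,13.54). Open path.

**Shape 2** — `<polygon>` regular polygon, stroke `#ff00ff` → engrave (S319, F2971). Machine vertices: (96.80,83.42) → (73.10,79.70) → (53.72,93.82) → (50.00,117.52) → (64.12,136.90) → (87.82,140.62) → (107.20,126.50) → (110.92,102.80) → (96.80,83.42). Closed: final G1 returns to the first vertex.

**Shape 3** — `<path>` open polyline, stroke `#ff00ff` → engrave (S319, F2971). Machine vertices: (157.90,76.09) → (8.53,27.19) → (124.77,17.98) → (42.10,111.80) → (42.96,93.95) → (118.80,96.18). Open path.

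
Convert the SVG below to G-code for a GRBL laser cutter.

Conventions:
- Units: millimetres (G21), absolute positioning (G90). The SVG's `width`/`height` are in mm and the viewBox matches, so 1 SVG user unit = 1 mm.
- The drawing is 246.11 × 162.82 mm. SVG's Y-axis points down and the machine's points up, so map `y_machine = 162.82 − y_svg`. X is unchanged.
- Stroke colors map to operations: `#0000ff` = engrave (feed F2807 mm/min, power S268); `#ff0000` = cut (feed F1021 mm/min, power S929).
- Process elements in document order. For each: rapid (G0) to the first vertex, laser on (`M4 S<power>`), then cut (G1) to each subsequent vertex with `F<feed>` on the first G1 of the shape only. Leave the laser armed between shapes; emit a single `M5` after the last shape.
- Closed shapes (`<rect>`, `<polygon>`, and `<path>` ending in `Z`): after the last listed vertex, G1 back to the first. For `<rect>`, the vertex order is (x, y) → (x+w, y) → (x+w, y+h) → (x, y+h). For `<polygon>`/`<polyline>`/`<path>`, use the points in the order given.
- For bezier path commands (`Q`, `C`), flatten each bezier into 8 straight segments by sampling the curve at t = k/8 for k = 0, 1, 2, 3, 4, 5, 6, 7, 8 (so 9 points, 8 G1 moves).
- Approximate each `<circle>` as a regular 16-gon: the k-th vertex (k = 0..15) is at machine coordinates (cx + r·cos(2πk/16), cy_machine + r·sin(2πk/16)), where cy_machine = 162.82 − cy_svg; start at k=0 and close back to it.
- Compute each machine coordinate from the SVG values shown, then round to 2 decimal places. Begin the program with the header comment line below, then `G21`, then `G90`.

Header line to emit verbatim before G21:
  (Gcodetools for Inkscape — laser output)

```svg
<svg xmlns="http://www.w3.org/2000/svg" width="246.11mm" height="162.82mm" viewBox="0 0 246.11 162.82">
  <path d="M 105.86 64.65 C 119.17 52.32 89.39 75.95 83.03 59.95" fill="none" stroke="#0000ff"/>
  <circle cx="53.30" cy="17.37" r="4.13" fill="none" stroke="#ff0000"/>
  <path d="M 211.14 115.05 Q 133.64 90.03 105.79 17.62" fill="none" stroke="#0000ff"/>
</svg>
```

(Gcodetools for Inkscape — laser output)
G21
G90
G0 X105.86 Y98.17
M4 S268
G1 X108.96 Y101.26 F2807
G1 X108.80 Y101.86
G1 X106.16 Y100.86
G1 X101.82 Y99.14
G1 X96.56 Y97.60
G1 X91.15 Y97.12
G1 X86.38 Y98.58
G1 X83.03 Y102.87
G0 X57.43 Y145.45
M4 S929
G1 X57.12 Y147.03 F1021
G1 X56.22 Y148.37
G1 X54.88 Y149.27
G1 X53.30 Y149.58
G1 X51.72 Y149.27
G1 X50.38 Y148.37
G1 X49.48 Y147.03
G1 X49.17 Y145.45
G1 X49.48 Y143.87
G1 X50.38 Y142.53
G1 X51.72 Y141.63
G1 X53.30 Y141.32
G1 X54.88 Y141.63
G1 X56.22 Y142.53
G1 X57.12 Y143.87
G1 X57.43 Y145.45
G0 X211.14 Y47.77
M4 S268
G1 X192.54 Y54.77 F2807
G1 X175.49 Y63.24
G1 X160.00 Y73.20
G1 X146.05 Y84.64
G1 X133.66 Y97.56
G1 X122.82 Y111.96
G1 X113.53 Y127.84
G1 X105.79 Y145.20
M5

Since the viewBox matches the mm dimensions, user units are millimetres directly. The only transform is the Y-flip y_m = 162.82 − y_svg.

Shape 1 is a cubic bezier drawn with `<path>`. Its stroke #0000ff means engrave at S268, F2807. After flipping Y the toolpath is (105.86,98.17) → (108.96,101.26) → (108.80,101.86) → (106.16,100.86) → (101.82,99.14) → (96.56,97.60) → (91.15,97.12) → (86.38,98.58) → (83.03,102.87).

Shape 2 is a circle drawn with `<circle>`. Its stroke #ff0000 means cut at S929, F1021. After flipping Y the toolpath is (57.43,145.45) → (57.12,147.03) → (56.22,148.37) → (54.88,149.27) → (53.30,149.58) → (51.72,149.27) → (50.38,148.37) → (49.48,147.03) → (49.17,145.45) → (49.48,143.87) → (50.38,142.53) → (51.72,141.63) → (53.30,141.32) → (54.88,141.63) → (56.22,142.53) → (57.12,143.87) → (57.43,145.45), returning to the start.

Shape 3 is a quadratic bezier drawn with `<path>`. Its stroke #0000ff means engrave at S268, F2807. After flipping Y the toolpath is (211.14,47.77) → (192.54,54.77) → (175.49,63.24) → (160.00,73.20) → (146.05,84.64) → (133.66,97.56) → (122.82,111.96) → (113.53,127.84) → (105.79,145.20).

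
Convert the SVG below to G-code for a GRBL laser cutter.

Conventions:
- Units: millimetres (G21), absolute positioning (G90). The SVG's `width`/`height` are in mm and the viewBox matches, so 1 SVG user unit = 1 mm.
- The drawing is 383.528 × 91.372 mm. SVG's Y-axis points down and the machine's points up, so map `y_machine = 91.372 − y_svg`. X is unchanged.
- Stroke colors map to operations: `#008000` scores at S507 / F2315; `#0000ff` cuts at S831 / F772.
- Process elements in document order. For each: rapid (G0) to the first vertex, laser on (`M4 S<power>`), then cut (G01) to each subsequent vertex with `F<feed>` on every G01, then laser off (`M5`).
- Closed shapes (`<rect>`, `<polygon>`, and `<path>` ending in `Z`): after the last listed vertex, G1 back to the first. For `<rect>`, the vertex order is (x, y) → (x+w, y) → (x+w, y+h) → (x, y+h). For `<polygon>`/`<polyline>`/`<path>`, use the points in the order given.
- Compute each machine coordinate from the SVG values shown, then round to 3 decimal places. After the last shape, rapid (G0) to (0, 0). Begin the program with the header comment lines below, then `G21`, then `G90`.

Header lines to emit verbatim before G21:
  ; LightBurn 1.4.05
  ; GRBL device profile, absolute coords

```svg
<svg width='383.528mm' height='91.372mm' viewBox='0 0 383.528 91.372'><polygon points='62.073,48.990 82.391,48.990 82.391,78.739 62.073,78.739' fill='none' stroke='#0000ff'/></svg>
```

; LightBurn 1.4.05
; GRBL device profile, absolute coords
G21
G90
G0 X62.073 Y42.382
M4 S831
G01 X82.391 Y42.382 F772
G01 X82.391 Y12.633 F772
G01 X62.073 Y12.633 F772
G01 X62.073 Y42.382 F772
M5
G0 X0.000 Y0.000

viewBox `0 0 383.528 91.372` with mm width/height → 1 unit = 1 mm. Flip: y_m = 91.372 − y_svg.

**Shape 1** — `<polygon>` rectangle, stroke `#0000ff` → cut (S831, F772). Machine vertices: (62.073,42.382) → (82.391,42.382) → (82.391,12.633) → (62.073,12.633) → (62.073,42.382). Closed: final G1 returns to the first vertex.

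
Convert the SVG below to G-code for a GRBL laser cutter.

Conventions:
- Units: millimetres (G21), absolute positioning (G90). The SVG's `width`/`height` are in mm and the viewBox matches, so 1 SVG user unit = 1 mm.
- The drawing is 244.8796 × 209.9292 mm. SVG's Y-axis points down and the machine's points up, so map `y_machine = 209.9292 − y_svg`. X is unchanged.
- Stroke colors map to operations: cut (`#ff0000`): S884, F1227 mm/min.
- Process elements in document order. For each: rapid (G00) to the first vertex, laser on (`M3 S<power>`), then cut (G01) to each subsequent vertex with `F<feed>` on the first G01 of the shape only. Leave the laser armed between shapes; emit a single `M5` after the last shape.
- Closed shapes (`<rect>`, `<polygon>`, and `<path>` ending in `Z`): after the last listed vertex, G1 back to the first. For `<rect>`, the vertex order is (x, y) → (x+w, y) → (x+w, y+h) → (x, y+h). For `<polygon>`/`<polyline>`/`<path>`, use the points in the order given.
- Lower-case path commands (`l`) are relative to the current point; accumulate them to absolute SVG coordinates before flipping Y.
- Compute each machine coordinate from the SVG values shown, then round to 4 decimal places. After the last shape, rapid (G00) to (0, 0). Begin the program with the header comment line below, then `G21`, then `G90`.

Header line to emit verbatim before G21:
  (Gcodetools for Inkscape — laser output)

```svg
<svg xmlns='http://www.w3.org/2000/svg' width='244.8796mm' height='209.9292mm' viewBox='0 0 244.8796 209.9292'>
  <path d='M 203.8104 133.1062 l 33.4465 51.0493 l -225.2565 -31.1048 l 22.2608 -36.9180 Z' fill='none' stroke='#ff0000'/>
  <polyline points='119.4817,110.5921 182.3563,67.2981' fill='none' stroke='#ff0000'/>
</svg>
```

(Gcodetools for Inkscape — laser output)
G21
G90
G00 X203.8104 Y76.8230
M3 S884
G01 X237.2569 Y25.7737 F1227
G01 X12.0004 Y56.8785
G01 X34.2612 Y93.7965
G01 X203.8104 Y76.8230
G00 X119.4817 Y99.3371
M3 S884
G01 X182.3563 Y142.6311 F1227
M5
G00 X0.0000 Y0.0000

viewBox `0 0 244.8796 209.9292` with mm width/height → 1 unit = 1 mm. Flip: y_m = 209.9292 − y_svg.

**Shape 1** — `<path>` closed polygon, stroke `#ff0000` → cut (S884, F1227). Machine vertices: (203.8104,76.8230) → (237.2569,25.7737) → (12.0004,56.8785) → (34.2612,93.7965) → (203.8104,76.8230). Closed: final G1 returns to the first vertex.

**Shape 2** — `<polyline>` line segment, stroke `#ff0000` → cut (S884, F1227). Machine vertices: (119.4817,99.3371) → (182.3563,142.6311). Open path.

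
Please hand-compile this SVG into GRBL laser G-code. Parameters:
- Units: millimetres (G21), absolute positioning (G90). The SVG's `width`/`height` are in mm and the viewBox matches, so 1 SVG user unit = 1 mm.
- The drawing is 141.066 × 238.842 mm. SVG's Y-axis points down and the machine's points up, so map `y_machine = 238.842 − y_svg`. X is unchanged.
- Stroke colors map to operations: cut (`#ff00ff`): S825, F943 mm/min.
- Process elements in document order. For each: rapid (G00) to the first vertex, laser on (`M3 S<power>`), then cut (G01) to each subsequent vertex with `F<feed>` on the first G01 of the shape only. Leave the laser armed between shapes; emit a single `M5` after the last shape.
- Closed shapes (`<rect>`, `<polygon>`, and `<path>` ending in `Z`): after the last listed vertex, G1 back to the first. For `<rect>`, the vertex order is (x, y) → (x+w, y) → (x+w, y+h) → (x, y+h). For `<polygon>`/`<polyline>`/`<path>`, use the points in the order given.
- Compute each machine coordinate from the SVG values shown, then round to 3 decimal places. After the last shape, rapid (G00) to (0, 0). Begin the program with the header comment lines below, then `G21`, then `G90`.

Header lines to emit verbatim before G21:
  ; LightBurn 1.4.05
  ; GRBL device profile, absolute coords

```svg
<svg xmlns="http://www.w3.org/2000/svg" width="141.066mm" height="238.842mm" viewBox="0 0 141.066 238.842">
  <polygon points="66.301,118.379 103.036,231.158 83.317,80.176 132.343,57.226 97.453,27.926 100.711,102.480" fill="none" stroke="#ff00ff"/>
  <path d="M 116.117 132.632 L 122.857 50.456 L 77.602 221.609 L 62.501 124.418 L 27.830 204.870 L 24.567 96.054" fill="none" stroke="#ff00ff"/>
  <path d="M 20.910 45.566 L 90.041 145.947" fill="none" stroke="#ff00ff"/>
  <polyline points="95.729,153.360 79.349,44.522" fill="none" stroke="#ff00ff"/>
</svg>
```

; LightBurn 1.4.05
; GRBL device profile, absolute coords
G21
G90
G00 X66.301 Y120.463
M3 S825
G01 X103.036 Y7.684 F943
G01 X83.317 Y158.666
G01 X132.343 Y181.616
G01 X97.453 Y210.916
G01 X100.711 Y136.362
G01 X66.301 Y120.463
G00 X116.117 Y106.210
M3 S825
G01 X122.857 Y188.386 F943
G01 X77.602 Y17.233
G01 X62.501 Y114.424
G01 X27.830 Y33.972
G01 X24.567 Y142.788
G00 X20.910 Y193.276
M3 S825
G01 X90.041 Y92.895 F943
G00 X95.729 Y85.482
M3 S825
G01 X79.349 Y194.320 F943
M5
G00 X0.000 Y0.000

viewBox `0 0 141.066 238.842` with mm width/height → 1 unit = 1 mm. Flip: y_m = 238.842 − y_svg.

**Shape 1** — `<polygon>` closed polygon, stroke `#ff00ff` → cut (S825, F943). Machine vertices: (66.301,120.463) → (103.036,7.684) → (83.317,158.666) → (132.343,181.616) → (97.453,210.916) → (100.711,136.362) → (66.301,120.463). Closed: final G1 returns to the first vertex.

**Shape 2** — `<path>` open polyline, stroke `#ff00ff` → cut (S825, F943). Machine vertices: (116.117,106.210) → (122.857,188.386) → (77.602,17.233) → (62.501,114.424) → (27.830,33.972) → (24.567,142.788). Open path.

**Shape 3** — `<path>` line segment, stroke `#ff00ff` → cut (S825, F943). Machine vertices: (20.910,193.276) → (90.041,92.895). Open path.

**Shape 4** — `<polyline>` line segment, stroke `#ff00ff` → cut (S825, F943). Machine vertices: (95.729,85.482) → (79.349,194.320). Open path.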